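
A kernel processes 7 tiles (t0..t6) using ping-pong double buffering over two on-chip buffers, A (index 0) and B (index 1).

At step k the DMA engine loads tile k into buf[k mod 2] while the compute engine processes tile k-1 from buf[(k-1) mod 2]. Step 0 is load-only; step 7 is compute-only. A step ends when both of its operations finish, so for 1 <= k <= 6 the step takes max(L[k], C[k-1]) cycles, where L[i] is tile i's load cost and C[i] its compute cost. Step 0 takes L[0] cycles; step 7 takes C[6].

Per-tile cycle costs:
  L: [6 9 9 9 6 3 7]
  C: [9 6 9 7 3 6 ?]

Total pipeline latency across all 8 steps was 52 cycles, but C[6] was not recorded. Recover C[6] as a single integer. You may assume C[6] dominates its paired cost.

step 0 = dur = L[0]=6 = 6
step 1 = dur = max(L[1]=9, C[0]=9) = 9
step 2 = dur = max(L[2]=9, C[1]=6) = 9
step 3 = dur = max(L[3]=9, C[2]=9) = 9
step 4 = dur = max(L[4]=6, C[3]=7) = 7
step 5 = dur = max(L[5]=3, C[4]=3) = 3
step 6 = dur = max(L[6]=7, C[5]=6) = 7
step 7 = dur = C[6]=? = C[6]  (unknown; binding)
sum of known step durations = 50
dur[7] = total - known = 52 - 50 = 2
C[6] is the binding max in step 7, so C[6] = dur[7] = 2

C[6] = 2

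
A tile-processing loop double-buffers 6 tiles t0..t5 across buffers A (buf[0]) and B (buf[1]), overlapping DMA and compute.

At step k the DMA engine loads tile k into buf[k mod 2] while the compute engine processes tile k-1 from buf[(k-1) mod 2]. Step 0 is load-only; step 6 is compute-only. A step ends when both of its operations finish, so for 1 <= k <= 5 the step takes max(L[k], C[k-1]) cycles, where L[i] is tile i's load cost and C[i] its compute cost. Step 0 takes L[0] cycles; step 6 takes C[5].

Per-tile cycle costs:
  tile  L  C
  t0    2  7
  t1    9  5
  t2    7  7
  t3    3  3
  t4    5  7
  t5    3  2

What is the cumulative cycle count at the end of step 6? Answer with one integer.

end_cycle[6] = 39

  0. 2=2c; end=2; A:t0 B:-
  1. max(9,7)=9c; end=11; A:t0 B:t1
  2. max(7,5)=7c; end=18; A:t2 B:t1
  3. max(3,7)=7c; end=25; A:t2 B:t3
  4. max(5,3)=5c; end=30; A:t4 B:t3
  5. max(3,7)=7c; end=37; A:t4 B:t5
  6. 2=2c; end=39; A:t4 B:t5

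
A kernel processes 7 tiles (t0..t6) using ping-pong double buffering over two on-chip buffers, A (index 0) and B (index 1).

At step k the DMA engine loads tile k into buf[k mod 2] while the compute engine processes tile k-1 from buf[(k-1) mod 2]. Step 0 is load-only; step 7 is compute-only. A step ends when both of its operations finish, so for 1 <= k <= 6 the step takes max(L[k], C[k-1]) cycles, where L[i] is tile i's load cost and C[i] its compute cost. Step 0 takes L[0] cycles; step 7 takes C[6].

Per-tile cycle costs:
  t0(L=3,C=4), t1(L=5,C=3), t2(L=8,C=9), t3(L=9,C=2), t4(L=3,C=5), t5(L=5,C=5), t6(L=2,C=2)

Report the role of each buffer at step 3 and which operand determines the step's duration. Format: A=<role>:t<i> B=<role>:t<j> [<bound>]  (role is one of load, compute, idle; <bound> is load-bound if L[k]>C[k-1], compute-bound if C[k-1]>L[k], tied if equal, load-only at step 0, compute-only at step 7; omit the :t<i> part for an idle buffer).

step 0: L[0]=3 → dur=3, Σ=3 | A=load:t0 B=idle [load-only]
step 1: L[1]=5 C[0]=4 → dur=5, Σ=8 | A=compute:t0 B=load:t1 [load-bound]
step 2: L[2]=8 C[1]=3 → dur=8, Σ=16 | A=load:t2 B=compute:t1 [load-bound]
step 3: L[3]=9 C[2]=9 → dur=9, Σ=25 | A=compute:t2 B=load:t3 [tied]
step 4: L[4]=3 C[3]=2 → dur=3, Σ=28 | A=load:t4 B=compute:t3 [load-bound]
step 5: L[5]=5 C[4]=5 → dur=5, Σ=33 | A=compute:t4 B=load:t5 [tied]
step 6: L[6]=2 C[5]=5 → dur=5, Σ=38 | A=load:t6 B=compute:t5 [compute-bound]
step 7: C[6]=2 → dur=2, Σ=40 | A=compute:t6 B=idle [compute-only]

step 3: A=compute:t2 B=load:t3 [tied]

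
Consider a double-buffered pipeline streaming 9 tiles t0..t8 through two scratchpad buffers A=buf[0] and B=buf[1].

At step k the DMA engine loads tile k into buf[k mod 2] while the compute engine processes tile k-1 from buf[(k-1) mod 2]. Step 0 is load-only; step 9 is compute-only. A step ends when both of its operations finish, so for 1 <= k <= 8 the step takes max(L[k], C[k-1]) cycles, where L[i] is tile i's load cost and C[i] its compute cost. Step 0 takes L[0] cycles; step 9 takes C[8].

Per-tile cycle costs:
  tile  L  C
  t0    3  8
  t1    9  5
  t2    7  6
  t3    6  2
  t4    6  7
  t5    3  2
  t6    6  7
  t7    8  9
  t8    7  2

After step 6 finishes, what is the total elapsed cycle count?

end_cycle[6] = 44

  0. 3=3c; end=3; A:t0 B:-
  1. max(9,8)=9c; end=12; A:t0 B:t1
  2. max(7,5)=7c; end=19; A:t2 B:t1
  3. max(6,6)=6c; end=25; A:t2 B:t3
  4. max(6,2)=6c; end=31; A:t4 B:t3
  5. max(3,7)=7c; end=38; A:t4 B:t5
  6. max(6,2)=6c; end=44; A:t6 B:t5
  7. max(8,7)=8c; end=52; A:t6 B:t7
  8. max(7,9)=9c; end=61; A:t8 B:t7
  9. 2=2c; end=63; A:t8 B:t7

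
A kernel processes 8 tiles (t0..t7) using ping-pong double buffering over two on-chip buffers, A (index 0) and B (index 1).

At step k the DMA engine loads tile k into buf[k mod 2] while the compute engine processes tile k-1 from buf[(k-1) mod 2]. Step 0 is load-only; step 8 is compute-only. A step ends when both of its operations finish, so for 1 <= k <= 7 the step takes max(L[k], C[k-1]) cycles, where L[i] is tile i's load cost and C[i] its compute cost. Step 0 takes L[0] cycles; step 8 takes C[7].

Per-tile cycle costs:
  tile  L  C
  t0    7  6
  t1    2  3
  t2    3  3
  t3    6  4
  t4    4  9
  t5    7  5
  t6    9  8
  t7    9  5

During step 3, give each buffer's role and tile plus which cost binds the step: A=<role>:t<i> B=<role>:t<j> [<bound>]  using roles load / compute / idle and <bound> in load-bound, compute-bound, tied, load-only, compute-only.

step 3: A=compute:t2 B=load:t3 [load-bound]

[0] DMA t0→A (7c) ∥ CU idle ⇒ 7c, clock 7
[1] DMA t1→B (2c) ∥ CU A:t0 (6c) ⇒ 6c, clock 13
[2] DMA t2→A (3c) ∥ CU B:t1 (3c) ⇒ 3c, clock 16
[3] DMA t3→B (6c) ∥ CU A:t2 (3c) ⇒ 6c, clock 22
[4] DMA t4→A (4c) ∥ CU B:t3 (4c) ⇒ 4c, clock 26
[5] DMA t5→B (7c) ∥ CU A:t4 (9c) ⇒ 9c, clock 35
[6] DMA t6→A (9c) ∥ CU B:t5 (5c) ⇒ 9c, clock 44
[7] DMA t7→B (9c) ∥ CU A:t6 (8c) ⇒ 9c, clock 53
[8] DMA idle ∥ CU B:t7 (5c) ⇒ 5c, clock 58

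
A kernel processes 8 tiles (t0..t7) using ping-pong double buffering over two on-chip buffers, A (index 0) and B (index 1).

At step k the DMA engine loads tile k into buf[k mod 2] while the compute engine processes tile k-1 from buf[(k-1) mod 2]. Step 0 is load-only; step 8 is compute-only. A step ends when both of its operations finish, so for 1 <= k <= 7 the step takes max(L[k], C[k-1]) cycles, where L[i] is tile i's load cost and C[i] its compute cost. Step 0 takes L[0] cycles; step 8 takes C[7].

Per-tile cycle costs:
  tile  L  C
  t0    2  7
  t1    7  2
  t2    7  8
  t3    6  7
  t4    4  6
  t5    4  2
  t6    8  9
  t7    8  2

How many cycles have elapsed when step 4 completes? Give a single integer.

end_cycle[4] = 31

step 0: L[0]=2 → dur=2, Σ=2 | A=load:t0 B=idle [load-only]
step 1: L[1]=7 C[0]=7 → dur=7, Σ=9 | A=compute:t0 B=load:t1 [tied]
step 2: L[2]=7 C[1]=2 → dur=7, Σ=16 | A=load:t2 B=compute:t1 [load-bound]
step 3: L[3]=6 C[2]=8 → dur=8, Σ=24 | A=compute:t2 B=load:t3 [compute-bound]
step 4: L[4]=4 C[3]=7 → dur=7, Σ=31 | A=load:t4 B=compute:t3 [compute-bound]
step 5: L[5]=4 C[4]=6 → dur=6, Σ=37 | A=compute:t4 B=load:t5 [compute-bound]
step 6: L[6]=8 C[5]=2 → dur=8, Σ=45 | A=load:t6 B=compute:t5 [load-bound]
step 7: L[7]=8 C[6]=9 → dur=9, Σ=54 | A=compute:t6 B=load:t7 [compute-bound]
step 8: C[7]=2 → dur=2, Σ=56 | A=idle B=compute:t7 [compute-only]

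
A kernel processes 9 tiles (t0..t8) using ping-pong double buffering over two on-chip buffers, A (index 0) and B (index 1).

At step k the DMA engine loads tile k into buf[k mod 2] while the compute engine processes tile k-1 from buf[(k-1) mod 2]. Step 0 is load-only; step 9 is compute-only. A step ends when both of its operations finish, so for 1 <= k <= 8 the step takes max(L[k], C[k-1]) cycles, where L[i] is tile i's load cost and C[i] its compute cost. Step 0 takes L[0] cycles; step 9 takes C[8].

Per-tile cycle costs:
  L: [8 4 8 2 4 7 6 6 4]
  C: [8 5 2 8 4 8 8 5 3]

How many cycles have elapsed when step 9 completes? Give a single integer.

end_cycle[9] = 65

  0. 8=8c; end=8; A:t0 B:-
  1. max(4,8)=8c; end=16; A:t0 B:t1
  2. max(8,5)=8c; end=24; A:t2 B:t1
  3. max(2,2)=2c; end=26; A:t2 B:t3
  4. max(4,8)=8c; end=34; A:t4 B:t3
  5. max(7,4)=7c; end=41; A:t4 B:t5
  6. max(6,8)=8c; end=49; A:t6 B:t5
  7. max(6,8)=8c; end=57; A:t6 B:t7
  8. max(4,5)=5c; end=62; A:t8 B:t7
  9. 3=3c; end=65; A:t8 B:t7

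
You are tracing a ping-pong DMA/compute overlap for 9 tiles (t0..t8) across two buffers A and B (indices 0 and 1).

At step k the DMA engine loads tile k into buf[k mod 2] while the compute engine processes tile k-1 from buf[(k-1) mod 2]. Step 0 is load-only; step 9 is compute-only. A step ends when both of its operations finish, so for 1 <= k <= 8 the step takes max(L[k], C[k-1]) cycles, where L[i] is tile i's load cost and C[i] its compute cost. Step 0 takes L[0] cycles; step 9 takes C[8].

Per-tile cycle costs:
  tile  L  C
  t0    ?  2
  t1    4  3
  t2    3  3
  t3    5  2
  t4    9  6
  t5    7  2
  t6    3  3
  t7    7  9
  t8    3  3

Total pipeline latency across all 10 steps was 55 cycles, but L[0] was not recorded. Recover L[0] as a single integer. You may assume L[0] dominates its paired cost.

L[0] = 5

step 0 = dur = L[0]=? = L[0]  (unknown; binding)
step 1 = dur = max(L[1]=4, C[0]=2) = 4
step 2 = dur = max(L[2]=3, C[1]=3) = 3
step 3 = dur = max(L[3]=5, C[2]=3) = 5
step 4 = dur = max(L[4]=9, C[3]=2) = 9
step 5 = dur = max(L[5]=7, C[4]=6) = 7
step 6 = dur = max(L[6]=3, C[5]=2) = 3
step 7 = dur = max(L[7]=7, C[6]=3) = 7
step 8 = dur = max(L[8]=3, C[7]=9) = 9
step 9 = dur = C[8]=3 = 3
sum of known step durations = 50
dur[0] = total - known = 55 - 50 = 5
L[0] is the binding max in step 0, so L[0] = dur[0] = 5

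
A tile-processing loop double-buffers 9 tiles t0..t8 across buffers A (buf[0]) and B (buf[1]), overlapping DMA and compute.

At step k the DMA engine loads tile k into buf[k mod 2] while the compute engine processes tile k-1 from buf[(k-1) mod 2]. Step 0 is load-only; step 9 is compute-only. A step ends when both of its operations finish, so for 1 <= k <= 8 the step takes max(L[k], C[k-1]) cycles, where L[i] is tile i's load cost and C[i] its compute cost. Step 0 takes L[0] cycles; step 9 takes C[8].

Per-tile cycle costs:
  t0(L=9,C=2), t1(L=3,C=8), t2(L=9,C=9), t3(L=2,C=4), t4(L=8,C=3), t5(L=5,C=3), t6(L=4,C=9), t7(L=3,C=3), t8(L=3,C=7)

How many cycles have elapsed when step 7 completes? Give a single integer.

end_cycle[7] = 56

k=0 load=t0/9c comp=- wait=9 total=9
k=1 load=t1/3c comp=t0/2c wait=3 total=12
k=2 load=t2/9c comp=t1/8c wait=9 total=21
k=3 load=t3/2c comp=t2/9c wait=9 total=30
k=4 load=t4/8c comp=t3/4c wait=8 total=38
k=5 load=t5/5c comp=t4/3c wait=5 total=43
k=6 load=t6/4c comp=t5/3c wait=4 total=47
k=7 load=t7/3c comp=t6/9c wait=9 total=56
k=8 load=t8/3c comp=t7/3c wait=3 total=59
k=9 load=- comp=t8/7c wait=7 total=66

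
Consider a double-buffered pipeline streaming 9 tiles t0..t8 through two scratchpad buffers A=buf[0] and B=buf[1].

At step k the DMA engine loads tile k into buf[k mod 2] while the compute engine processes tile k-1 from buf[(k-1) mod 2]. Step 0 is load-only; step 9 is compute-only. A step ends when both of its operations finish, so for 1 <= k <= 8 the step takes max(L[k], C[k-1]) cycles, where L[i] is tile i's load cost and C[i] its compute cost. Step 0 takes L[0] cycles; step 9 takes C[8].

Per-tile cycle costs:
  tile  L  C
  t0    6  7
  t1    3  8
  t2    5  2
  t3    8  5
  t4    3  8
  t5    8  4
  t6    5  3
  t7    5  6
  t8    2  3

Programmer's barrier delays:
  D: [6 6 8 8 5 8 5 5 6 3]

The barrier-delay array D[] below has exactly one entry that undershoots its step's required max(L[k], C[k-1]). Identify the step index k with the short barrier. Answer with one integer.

k=0 barrier L[0]=6→6c, D[0]=6 ok
k=1 barrier max(L[1]=3,C[0]=7)→7c, D[1]=6 SHORT
k=2 barrier max(L[2]=5,C[1]=8)→8c, D[2]=8 ok
k=3 barrier max(L[3]=8,C[2]=2)→8c, D[3]=8 ok
k=4 barrier max(L[4]=3,C[3]=5)→5c, D[4]=5 ok
k=5 barrier max(L[5]=8,C[4]=8)→8c, D[5]=8 ok
k=6 barrier max(L[6]=5,C[5]=4)→5c, D[6]=5 ok
k=7 barrier max(L[7]=5,C[6]=3)→5c, D[7]=5 ok
k=8 barrier max(L[8]=2,C[7]=6)→6c, D[8]=6 ok
k=9 barrier C[8]=3→3c, D[9]=3 ok

hazard at step 1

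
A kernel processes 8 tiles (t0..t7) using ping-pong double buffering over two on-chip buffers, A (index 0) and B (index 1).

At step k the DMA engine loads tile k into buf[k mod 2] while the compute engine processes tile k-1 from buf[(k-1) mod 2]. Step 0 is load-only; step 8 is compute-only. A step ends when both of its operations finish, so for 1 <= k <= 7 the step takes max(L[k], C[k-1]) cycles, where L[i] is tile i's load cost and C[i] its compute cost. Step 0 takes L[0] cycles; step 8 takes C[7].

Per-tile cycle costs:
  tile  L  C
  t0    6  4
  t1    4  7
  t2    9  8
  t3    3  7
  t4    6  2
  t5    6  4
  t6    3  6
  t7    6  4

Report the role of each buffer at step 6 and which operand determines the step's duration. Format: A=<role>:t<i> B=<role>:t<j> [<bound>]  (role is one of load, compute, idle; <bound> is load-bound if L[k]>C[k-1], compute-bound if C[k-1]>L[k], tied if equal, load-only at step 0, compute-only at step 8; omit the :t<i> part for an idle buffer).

step 6: A=load:t6 B=compute:t5 [compute-bound]

k=0 load=t0/6c comp=- wait=6 total=6
k=1 load=t1/4c comp=t0/4c wait=4 total=10
k=2 load=t2/9c comp=t1/7c wait=9 total=19
k=3 load=t3/3c comp=t2/8c wait=8 total=27
k=4 load=t4/6c comp=t3/7c wait=7 total=34
k=5 load=t5/6c comp=t4/2c wait=6 total=40
k=6 load=t6/3c comp=t5/4c wait=4 total=44
k=7 load=t7/6c comp=t6/6c wait=6 total=50
k=8 load=- comp=t7/4c wait=4 total=54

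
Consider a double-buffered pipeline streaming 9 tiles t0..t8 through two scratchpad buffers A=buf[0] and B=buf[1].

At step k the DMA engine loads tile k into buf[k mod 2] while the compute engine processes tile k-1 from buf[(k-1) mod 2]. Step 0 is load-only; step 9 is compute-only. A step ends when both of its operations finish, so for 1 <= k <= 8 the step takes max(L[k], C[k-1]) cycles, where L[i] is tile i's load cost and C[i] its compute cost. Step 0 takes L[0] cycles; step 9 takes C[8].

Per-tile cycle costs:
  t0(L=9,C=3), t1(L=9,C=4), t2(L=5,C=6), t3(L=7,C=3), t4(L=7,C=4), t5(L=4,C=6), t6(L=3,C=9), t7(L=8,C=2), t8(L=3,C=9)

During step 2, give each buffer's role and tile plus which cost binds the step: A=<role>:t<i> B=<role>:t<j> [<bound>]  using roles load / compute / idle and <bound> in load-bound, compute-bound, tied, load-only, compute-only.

  0. 9=9c; end=9; A:t0 B:-
  1. max(9,3)=9c; end=18; A:t0 B:t1
  2. max(5,4)=5c; end=23; A:t2 B:t1
  3. max(7,6)=7c; end=30; A:t2 B:t3
  4. max(7,3)=7c; end=37; A:t4 B:t3
  5. max(4,4)=4c; end=41; A:t4 B:t5
  6. max(3,6)=6c; end=47; A:t6 B:t5
  7. max(8,9)=9c; end=56; A:t6 B:t7
  8. max(3,2)=3c; end=59; A:t8 B:t7
  9. 9=9c; end=68; A:t8 B:t7

step 2: A=load:t2 B=compute:t1 [load-bound]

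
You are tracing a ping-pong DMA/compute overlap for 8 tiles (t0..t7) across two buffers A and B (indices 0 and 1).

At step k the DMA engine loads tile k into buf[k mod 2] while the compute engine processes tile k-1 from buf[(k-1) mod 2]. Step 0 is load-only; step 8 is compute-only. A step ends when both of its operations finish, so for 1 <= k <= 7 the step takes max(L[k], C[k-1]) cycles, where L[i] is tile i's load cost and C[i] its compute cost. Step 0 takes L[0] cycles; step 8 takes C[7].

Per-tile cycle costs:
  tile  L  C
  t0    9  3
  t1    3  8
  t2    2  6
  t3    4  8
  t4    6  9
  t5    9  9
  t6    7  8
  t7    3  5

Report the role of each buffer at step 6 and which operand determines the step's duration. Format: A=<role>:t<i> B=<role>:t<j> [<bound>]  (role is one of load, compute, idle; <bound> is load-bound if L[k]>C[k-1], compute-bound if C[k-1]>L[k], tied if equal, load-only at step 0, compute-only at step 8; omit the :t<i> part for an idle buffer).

step 6: A=load:t6 B=compute:t5 [compute-bound]

[0] DMA t0→A (9c) ∥ CU idle ⇒ 9c, clock 9
[1] DMA t1→B (3c) ∥ CU A:t0 (3c) ⇒ 3c, clock 12
[2] DMA t2→A (2c) ∥ CU B:t1 (8c) ⇒ 8c, clock 20
[3] DMA t3→B (4c) ∥ CU A:t2 (6c) ⇒ 6c, clock 26
[4] DMA t4→A (6c) ∥ CU B:t3 (8c) ⇒ 8c, clock 34
[5] DMA t5→B (9c) ∥ CU A:t4 (9c) ⇒ 9c, clock 43
[6] DMA t6→A (7c) ∥ CU B:t5 (9c) ⇒ 9c, clock 52
[7] DMA t7→B (3c) ∥ CU A:t6 (8c) ⇒ 8c, clock 60
[8] DMA idle ∥ CU B:t7 (5c) ⇒ 5c, clock 65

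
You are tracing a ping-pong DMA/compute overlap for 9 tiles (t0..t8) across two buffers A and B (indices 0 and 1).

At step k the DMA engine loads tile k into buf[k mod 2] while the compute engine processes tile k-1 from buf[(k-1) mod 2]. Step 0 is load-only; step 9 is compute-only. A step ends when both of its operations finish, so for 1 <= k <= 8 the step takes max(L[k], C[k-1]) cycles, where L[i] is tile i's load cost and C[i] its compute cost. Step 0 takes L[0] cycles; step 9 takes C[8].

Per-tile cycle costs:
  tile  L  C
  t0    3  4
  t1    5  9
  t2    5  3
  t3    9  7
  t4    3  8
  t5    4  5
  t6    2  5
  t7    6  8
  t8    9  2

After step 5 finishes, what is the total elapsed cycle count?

end_cycle[5] = 41

k=0 load=t0/3c comp=- wait=3 total=3
k=1 load=t1/5c comp=t0/4c wait=5 total=8
k=2 load=t2/5c comp=t1/9c wait=9 total=17
k=3 load=t3/9c comp=t2/3c wait=9 total=26
k=4 load=t4/3c comp=t3/7c wait=7 total=33
k=5 load=t5/4c comp=t4/8c wait=8 total=41
k=6 load=t6/2c comp=t5/5c wait=5 total=46
k=7 load=t7/6c comp=t6/5c wait=6 total=52
k=8 load=t8/9c comp=t7/8c wait=9 total=61
k=9 load=- comp=t8/2c wait=2 total=63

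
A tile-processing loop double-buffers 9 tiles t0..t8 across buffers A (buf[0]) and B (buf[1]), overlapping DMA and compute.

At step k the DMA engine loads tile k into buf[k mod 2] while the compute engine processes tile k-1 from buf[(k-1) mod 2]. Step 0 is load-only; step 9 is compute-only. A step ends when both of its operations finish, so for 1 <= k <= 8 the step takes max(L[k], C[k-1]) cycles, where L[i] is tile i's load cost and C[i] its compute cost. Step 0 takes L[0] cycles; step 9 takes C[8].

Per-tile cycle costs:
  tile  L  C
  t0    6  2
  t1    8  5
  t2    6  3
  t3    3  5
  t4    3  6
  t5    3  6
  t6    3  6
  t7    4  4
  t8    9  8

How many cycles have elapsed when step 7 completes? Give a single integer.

k=0 load=t0/6c comp=- wait=6 total=6
k=1 load=t1/8c comp=t0/2c wait=8 total=14
k=2 load=t2/6c comp=t1/5c wait=6 total=20
k=3 load=t3/3c comp=t2/3c wait=3 total=23
k=4 load=t4/3c comp=t3/5c wait=5 total=28
k=5 load=t5/3c comp=t4/6c wait=6 total=34
k=6 load=t6/3c comp=t5/6c wait=6 total=40
k=7 load=t7/4c comp=t6/6c wait=6 total=46
k=8 load=t8/9c comp=t7/4c wait=9 total=55
k=9 load=- comp=t8/8c wait=8 total=63

end_cycle[7] = 46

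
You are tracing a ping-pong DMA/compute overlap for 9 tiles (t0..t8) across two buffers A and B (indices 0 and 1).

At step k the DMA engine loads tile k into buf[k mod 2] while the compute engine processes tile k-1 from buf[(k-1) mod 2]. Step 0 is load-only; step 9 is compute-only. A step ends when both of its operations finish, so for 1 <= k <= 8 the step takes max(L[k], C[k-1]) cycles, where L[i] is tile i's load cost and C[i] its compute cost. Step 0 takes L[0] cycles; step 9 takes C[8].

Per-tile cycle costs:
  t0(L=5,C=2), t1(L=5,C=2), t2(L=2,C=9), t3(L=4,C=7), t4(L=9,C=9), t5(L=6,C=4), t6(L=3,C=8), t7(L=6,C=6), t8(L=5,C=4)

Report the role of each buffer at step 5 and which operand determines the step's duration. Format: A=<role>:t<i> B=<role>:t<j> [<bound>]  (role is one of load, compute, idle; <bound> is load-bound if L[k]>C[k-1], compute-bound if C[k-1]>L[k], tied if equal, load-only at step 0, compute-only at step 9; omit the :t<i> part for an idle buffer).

step 5: A=compute:t4 B=load:t5 [compute-bound]

  0. 5=5c; end=5; A:t0 B:-
  1. max(5,2)=5c; end=10; A:t0 B:t1
  2. max(2,2)=2c; end=12; A:t2 B:t1
  3. max(4,9)=9c; end=21; A:t2 B:t3
  4. max(9,7)=9c; end=30; A:t4 B:t3
  5. max(6,9)=9c; end=39; A:t4 B:t5
  6. max(3,4)=4c; end=43; A:t6 B:t5
  7. max(6,8)=8c; end=51; A:t6 B:t7
  8. max(5,6)=6c; end=57; A:t8 B:t7
  9. 4=4c; end=61; A:t8 B:t7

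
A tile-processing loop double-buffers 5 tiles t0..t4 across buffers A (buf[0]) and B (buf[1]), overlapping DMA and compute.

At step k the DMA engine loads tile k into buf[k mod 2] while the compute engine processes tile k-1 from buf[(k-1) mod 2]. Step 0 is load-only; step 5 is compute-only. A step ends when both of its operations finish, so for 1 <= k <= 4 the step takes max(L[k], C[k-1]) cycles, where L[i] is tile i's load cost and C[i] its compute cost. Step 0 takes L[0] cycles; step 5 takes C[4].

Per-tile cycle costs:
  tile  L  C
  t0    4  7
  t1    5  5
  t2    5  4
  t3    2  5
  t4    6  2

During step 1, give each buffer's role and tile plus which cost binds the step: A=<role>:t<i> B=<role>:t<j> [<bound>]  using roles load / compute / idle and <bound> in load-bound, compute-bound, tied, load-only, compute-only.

step 1: A=compute:t0 B=load:t1 [compute-bound]

  0. 4=4c; end=4; A:t0 B:-
  1. max(5,7)=7c; end=11; A:t0 B:t1
  2. max(5,5)=5c; end=16; A:t2 B:t1
  3. max(2,4)=4c; end=20; A:t2 B:t3
  4. max(6,5)=6c; end=26; A:t4 B:t3
  5. 2=2c; end=28; A:t4 B:t3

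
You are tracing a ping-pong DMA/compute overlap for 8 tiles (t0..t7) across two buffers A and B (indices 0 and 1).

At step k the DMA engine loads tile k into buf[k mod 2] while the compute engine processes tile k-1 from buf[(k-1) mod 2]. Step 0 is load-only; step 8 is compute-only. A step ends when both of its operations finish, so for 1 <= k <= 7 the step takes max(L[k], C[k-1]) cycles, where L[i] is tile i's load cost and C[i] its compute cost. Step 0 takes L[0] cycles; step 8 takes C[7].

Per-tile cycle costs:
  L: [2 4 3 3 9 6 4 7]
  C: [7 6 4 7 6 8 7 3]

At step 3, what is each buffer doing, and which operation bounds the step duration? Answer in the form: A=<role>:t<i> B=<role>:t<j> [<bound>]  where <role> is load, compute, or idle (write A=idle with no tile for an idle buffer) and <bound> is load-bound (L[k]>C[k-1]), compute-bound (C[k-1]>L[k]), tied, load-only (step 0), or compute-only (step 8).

step 3: A=compute:t2 B=load:t3 [compute-bound]

step 0: L[0]=2 → dur=2, Σ=2 | A=load:t0 B=idle [load-only]
step 1: L[1]=4 C[0]=7 → dur=7, Σ=9 | A=compute:t0 B=load:t1 [compute-bound]
step 2: L[2]=3 C[1]=6 → dur=6, Σ=15 | A=load:t2 B=compute:t1 [compute-bound]
step 3: L[3]=3 C[2]=4 → dur=4, Σ=19 | A=compute:t2 B=load:t3 [compute-bound]
step 4: L[4]=9 C[3]=7 → dur=9, Σ=28 | A=load:t4 B=compute:t3 [load-bound]
step 5: L[5]=6 C[4]=6 → dur=6, Σ=34 | A=compute:t4 B=load:t5 [tied]
step 6: L[6]=4 C[5]=8 → dur=8, Σ=42 | A=load:t6 B=compute:t5 [compute-bound]
step 7: L[7]=7 C[6]=7 → dur=7, Σ=49 | A=compute:t6 B=load:t7 [tied]
step 8: C[7]=3 → dur=3, Σ=52 | A=idle B=compute:t7 [compute-only]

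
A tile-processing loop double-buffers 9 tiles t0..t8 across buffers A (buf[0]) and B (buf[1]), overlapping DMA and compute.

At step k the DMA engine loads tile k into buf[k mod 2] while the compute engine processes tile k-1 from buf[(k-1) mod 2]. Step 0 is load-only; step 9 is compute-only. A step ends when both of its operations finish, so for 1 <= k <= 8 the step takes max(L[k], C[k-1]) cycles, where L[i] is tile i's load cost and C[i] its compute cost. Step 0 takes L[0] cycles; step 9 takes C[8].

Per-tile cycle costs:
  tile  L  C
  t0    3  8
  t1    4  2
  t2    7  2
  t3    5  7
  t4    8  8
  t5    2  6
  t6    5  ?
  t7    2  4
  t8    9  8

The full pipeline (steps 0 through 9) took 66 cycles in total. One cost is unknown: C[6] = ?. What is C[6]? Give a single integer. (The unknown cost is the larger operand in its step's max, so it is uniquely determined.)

step 0 → dur = L[0]=3 = 3
step 1 → dur = max(L[1]=4, C[0]=8) = 8
step 2 → dur = max(L[2]=7, C[1]=2) = 7
step 3 → dur = max(L[3]=5, C[2]=2) = 5
step 4 → dur = max(L[4]=8, C[3]=7) = 8
step 5 → dur = max(L[5]=2, C[4]=8) = 8
step 6 → dur = max(L[6]=5, C[5]=6) = 6
step 7 → dur = max(L[7]=2, C[6]=?) = C[6]  (unknown; binding)
step 8 → dur = max(L[8]=9, C[7]=4) = 9
step 9 → dur = C[8]=8 = 8
sum of known step durations = 62
dur[7] = total - known = 66 - 62 = 4
C[6] is the binding max in step 7, so C[6] = dur[7] = 4

C[6] = 4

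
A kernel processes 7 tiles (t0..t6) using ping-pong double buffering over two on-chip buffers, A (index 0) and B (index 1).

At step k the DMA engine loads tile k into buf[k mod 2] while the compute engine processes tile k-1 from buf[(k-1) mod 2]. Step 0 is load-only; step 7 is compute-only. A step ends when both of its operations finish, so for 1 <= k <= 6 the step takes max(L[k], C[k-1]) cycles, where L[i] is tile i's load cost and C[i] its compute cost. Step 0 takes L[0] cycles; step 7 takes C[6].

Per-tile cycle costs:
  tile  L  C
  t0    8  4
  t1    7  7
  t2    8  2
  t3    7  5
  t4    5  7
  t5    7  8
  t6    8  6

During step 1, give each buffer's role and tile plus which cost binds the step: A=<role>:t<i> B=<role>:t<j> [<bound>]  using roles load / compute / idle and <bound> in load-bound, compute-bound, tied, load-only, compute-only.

step 1: A=compute:t0 B=load:t1 [load-bound]

[0] DMA t0→A (8c) ∥ CU idle ⇒ 8c, clock 8
[1] DMA t1→B (7c) ∥ CU A:t0 (4c) ⇒ 7c, clock 15
[2] DMA t2→A (8c) ∥ CU B:t1 (7c) ⇒ 8c, clock 23
[3] DMA t3→B (7c) ∥ CU A:t2 (2c) ⇒ 7c, clock 30
[4] DMA t4→A (5c) ∥ CU B:t3 (5c) ⇒ 5c, clock 35
[5] DMA t5→B (7c) ∥ CU A:t4 (7c) ⇒ 7c, clock 42
[6] DMA t6→A (8c) ∥ CU B:t5 (8c) ⇒ 8c, clock 50
[7] DMA idle ∥ CU A:t6 (6c) ⇒ 6c, clock 56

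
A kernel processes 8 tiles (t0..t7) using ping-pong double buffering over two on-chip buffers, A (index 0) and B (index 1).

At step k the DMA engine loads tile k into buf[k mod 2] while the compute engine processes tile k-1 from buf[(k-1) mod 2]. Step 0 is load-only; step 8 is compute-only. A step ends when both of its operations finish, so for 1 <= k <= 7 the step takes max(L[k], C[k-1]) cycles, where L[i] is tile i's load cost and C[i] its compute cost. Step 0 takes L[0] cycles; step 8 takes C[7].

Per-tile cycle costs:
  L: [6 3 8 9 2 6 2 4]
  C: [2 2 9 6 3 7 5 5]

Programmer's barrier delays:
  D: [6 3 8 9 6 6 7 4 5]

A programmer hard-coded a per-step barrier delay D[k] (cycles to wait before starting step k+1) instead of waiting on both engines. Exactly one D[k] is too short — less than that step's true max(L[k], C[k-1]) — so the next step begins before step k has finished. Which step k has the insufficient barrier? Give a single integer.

hazard at step 7

k=0 barrier L[0]=6→6c, D[0]=6 ok
k=1 barrier max(L[1]=3,C[0]=2)→3c, D[1]=3 ok
k=2 barrier max(L[2]=8,C[1]=2)→8c, D[2]=8 ok
k=3 barrier max(L[3]=9,C[2]=9)→9c, D[3]=9 ok
k=4 barrier max(L[4]=2,C[3]=6)→6c, D[4]=6 ok
k=5 barrier max(L[5]=6,C[4]=3)→6c, D[5]=6 ok
k=6 barrier max(L[6]=2,C[5]=7)→7c, D[6]=7 ok
k=7 barrier max(L[7]=4,C[6]=5)→5c, D[7]=4 SHORT
k=8 barrier C[7]=5→5c, D[8]=5 ok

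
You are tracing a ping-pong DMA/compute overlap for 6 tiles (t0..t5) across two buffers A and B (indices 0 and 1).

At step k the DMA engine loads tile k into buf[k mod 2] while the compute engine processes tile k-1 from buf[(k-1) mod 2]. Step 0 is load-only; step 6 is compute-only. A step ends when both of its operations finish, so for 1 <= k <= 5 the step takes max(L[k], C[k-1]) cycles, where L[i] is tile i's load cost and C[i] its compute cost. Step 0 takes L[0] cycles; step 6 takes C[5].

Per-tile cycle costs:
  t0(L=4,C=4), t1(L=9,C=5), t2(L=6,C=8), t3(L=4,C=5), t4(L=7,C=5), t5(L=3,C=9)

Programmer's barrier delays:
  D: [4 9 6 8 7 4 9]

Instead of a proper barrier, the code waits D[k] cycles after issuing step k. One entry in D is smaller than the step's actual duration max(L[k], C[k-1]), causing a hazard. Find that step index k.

hazard at step 5

k=0 barrier L[0]=4→4c, D[0]=4 ok
k=1 barrier max(L[1]=9,C[0]=4)→9c, D[1]=9 ok
k=2 barrier max(L[2]=6,C[1]=5)→6c, D[2]=6 ok
k=3 barrier max(L[3]=4,C[2]=8)→8c, D[3]=8 ok
k=4 barrier max(L[4]=7,C[3]=5)→7c, D[4]=7 ok
k=5 barrier max(L[5]=3,C[4]=5)→5c, D[5]=4 SHORT
k=6 barrier C[5]=9→9c, D[6]=9 ok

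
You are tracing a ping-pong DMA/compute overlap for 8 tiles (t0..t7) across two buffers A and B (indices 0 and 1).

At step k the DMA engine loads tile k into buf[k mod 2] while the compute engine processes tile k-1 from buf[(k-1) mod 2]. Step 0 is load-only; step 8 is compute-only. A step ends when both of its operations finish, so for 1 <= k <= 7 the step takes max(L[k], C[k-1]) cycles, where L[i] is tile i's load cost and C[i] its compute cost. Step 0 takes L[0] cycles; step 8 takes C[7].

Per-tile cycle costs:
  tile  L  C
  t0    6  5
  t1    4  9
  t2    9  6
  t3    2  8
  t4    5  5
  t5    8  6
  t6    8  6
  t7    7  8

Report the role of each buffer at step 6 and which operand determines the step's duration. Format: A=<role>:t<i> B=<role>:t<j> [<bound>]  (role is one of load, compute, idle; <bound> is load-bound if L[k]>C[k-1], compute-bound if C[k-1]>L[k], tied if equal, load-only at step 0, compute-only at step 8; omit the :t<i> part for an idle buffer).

k=0 load=t0/6c comp=- wait=6 total=6
k=1 load=t1/4c comp=t0/5c wait=5 total=11
k=2 load=t2/9c comp=t1/9c wait=9 total=20
k=3 load=t3/2c comp=t2/6c wait=6 total=26
k=4 load=t4/5c comp=t3/8c wait=8 total=34
k=5 load=t5/8c comp=t4/5c wait=8 total=42
k=6 load=t6/8c comp=t5/6c wait=8 total=50
k=7 load=t7/7c comp=t6/6c wait=7 total=57
k=8 load=- comp=t7/8c wait=8 total=65

step 6: A=load:t6 B=compute:t5 [load-bound]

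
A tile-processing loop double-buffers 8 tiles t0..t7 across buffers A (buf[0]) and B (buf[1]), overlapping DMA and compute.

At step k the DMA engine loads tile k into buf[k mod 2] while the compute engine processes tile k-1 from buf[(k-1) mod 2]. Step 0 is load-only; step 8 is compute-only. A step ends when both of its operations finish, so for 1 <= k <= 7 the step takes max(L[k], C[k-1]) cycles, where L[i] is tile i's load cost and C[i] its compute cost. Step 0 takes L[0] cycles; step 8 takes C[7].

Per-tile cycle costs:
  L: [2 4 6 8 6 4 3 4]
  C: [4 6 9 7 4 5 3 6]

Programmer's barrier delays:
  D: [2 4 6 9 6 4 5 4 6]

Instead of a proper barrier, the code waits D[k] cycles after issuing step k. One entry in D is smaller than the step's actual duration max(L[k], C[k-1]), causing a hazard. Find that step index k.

k=0 barrier L[0]=2→2c, D[0]=2 ok
k=1 barrier max(L[1]=4,C[0]=4)→4c, D[1]=4 ok
k=2 barrier max(L[2]=6,C[1]=6)→6c, D[2]=6 ok
k=3 barrier max(L[3]=8,C[2]=9)→9c, D[3]=9 ok
k=4 barrier max(L[4]=6,C[3]=7)→7c, D[4]=6 SHORT
k=5 barrier max(L[5]=4,C[4]=4)→4c, D[5]=4 ok
k=6 barrier max(L[6]=3,C[5]=5)→5c, D[6]=5 ok
k=7 barrier max(L[7]=4,C[6]=3)→4c, D[7]=4 ok
k=8 barrier C[7]=6→6c, D[8]=6 ok

hazard at step 4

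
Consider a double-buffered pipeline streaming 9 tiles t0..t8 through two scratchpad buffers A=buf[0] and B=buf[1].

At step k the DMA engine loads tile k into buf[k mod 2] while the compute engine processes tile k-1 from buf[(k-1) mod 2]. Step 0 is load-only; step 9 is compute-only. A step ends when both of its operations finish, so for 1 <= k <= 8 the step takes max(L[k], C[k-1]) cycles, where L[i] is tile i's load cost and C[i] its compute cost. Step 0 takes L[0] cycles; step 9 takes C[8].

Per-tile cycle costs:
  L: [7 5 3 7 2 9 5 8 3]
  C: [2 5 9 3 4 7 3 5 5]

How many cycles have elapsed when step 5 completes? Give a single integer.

end_cycle[5] = 38

step 0: L[0]=7 → dur=7, Σ=7 | A=load:t0 B=idle [load-only]
step 1: L[1]=5 C[0]=2 → dur=5, Σ=12 | A=compute:t0 B=load:t1 [load-bound]
step 2: L[2]=3 C[1]=5 → dur=5, Σ=17 | A=load:t2 B=compute:t1 [compute-bound]
step 3: L[3]=7 C[2]=9 → dur=9, Σ=26 | A=compute:t2 B=load:t3 [compute-bound]
step 4: L[4]=2 C[3]=3 → dur=3, Σ=29 | A=load:t4 B=compute:t3 [compute-bound]
step 5: L[5]=9 C[4]=4 → dur=9, Σ=38 | A=compute:t4 B=load:t5 [load-bound]
step 6: L[6]=5 C[5]=7 → dur=7, Σ=45 | A=load:t6 B=compute:t5 [compute-bound]
step 7: L[7]=8 C[6]=3 → dur=8, Σ=53 | A=compute:t6 B=load:t7 [load-bound]
step 8: L[8]=3 C[7]=5 → dur=5, Σ=58 | A=load:t8 B=compute:t7 [compute-bound]
step 9: C[8]=5 → dur=5, Σ=63 | A=compute:t8 B=idle [compute-only]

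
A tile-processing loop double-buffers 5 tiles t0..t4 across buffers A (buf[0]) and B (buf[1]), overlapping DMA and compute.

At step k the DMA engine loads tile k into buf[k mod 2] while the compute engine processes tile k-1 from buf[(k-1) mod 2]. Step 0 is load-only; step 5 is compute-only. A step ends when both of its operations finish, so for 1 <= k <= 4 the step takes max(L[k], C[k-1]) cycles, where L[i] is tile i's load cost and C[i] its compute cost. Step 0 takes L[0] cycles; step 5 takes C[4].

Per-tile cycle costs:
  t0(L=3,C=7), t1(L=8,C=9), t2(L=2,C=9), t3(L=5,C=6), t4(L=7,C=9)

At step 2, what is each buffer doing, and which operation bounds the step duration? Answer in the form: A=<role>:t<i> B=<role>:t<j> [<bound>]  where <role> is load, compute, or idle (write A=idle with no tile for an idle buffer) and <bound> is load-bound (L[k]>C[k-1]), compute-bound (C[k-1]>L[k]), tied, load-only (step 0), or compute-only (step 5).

k=0 load=t0/3c comp=- wait=3 total=3
k=1 load=t1/8c comp=t0/7c wait=8 total=11
k=2 load=t2/2c comp=t1/9c wait=9 total=20
k=3 load=t3/5c comp=t2/9c wait=9 total=29
k=4 load=t4/7c comp=t3/6c wait=7 total=36
k=5 load=- comp=t4/9c wait=9 total=45

step 2: A=load:t2 B=compute:t1 [compute-bound]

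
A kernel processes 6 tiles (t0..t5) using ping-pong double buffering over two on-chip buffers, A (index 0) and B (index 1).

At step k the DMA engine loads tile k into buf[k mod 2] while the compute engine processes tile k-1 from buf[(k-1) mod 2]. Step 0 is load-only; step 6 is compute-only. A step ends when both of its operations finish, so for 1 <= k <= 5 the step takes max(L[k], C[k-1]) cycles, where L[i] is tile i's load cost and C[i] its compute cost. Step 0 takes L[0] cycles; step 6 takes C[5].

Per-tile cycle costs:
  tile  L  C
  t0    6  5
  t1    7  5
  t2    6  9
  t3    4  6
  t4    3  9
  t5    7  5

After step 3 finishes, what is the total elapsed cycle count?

end_cycle[3] = 28

step 0: L[0]=6 → dur=6, Σ=6 | A=load:t0 B=idle [load-only]
step 1: L[1]=7 C[0]=5 → dur=7, Σ=13 | A=compute:t0 B=load:t1 [load-bound]
step 2: L[2]=6 C[1]=5 → dur=6, Σ=19 | A=load:t2 B=compute:t1 [load-bound]
step 3: L[3]=4 C[2]=9 → dur=9, Σ=28 | A=compute:t2 B=load:t3 [compute-bound]
step 4: L[4]=3 C[3]=6 → dur=6, Σ=34 | A=load:t4 B=compute:t3 [compute-bound]
step 5: L[5]=7 C[4]=9 → dur=9, Σ=43 | A=compute:t4 B=load:t5 [compute-bound]
step 6: C[5]=5 → dur=5, Σ=48 | A=idle B=compute:t5 [compute-only]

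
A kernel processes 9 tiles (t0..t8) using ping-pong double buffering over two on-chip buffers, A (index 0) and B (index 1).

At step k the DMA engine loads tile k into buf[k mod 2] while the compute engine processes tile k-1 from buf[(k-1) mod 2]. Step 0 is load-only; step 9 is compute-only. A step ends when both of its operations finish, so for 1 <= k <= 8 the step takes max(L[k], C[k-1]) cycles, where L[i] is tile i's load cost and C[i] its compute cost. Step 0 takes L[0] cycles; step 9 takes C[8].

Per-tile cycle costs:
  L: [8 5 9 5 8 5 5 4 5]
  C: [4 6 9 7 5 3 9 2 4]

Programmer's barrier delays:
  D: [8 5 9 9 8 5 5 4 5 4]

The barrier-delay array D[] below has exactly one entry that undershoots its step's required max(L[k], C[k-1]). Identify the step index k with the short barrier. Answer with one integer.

hazard at step 7

k=0 barrier L[0]=8→8c, D[0]=8 ok
k=1 barrier max(L[1]=5,C[0]=4)→5c, D[1]=5 ok
k=2 barrier max(L[2]=9,C[1]=6)→9c, D[2]=9 ok
k=3 barrier max(L[3]=5,C[2]=9)→9c, D[3]=9 ok
k=4 barrier max(L[4]=8,C[3]=7)→8c, D[4]=8 ok
k=5 barrier max(L[5]=5,C[4]=5)→5c, D[5]=5 ok
k=6 barrier max(L[6]=5,C[5]=3)→5c, D[6]=5 ok
k=7 barrier max(L[7]=4,C[6]=9)→9c, D[7]=4 SHORT
k=8 barrier max(L[8]=5,C[7]=2)→5c, D[8]=5 ok
k=9 barrier C[8]=4→4c, D[9]=4 ok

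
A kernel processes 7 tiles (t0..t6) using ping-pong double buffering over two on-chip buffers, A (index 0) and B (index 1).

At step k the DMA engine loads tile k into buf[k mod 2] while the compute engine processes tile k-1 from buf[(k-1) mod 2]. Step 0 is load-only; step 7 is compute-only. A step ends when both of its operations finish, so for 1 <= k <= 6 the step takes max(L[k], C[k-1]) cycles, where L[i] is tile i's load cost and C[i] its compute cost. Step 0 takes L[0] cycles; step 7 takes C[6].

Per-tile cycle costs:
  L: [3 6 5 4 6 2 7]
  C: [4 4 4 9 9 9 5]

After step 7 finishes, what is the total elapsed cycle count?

end_cycle[7] = 50

k=0 load=t0/3c comp=- wait=3 total=3
k=1 load=t1/6c comp=t0/4c wait=6 total=9
k=2 load=t2/5c comp=t1/4c wait=5 total=14
k=3 load=t3/4c comp=t2/4c wait=4 total=18
k=4 load=t4/6c comp=t3/9c wait=9 total=27
k=5 load=t5/2c comp=t4/9c wait=9 total=36
k=6 load=t6/7c comp=t5/9c wait=9 total=45
k=7 load=- comp=t6/5c wait=5 total=50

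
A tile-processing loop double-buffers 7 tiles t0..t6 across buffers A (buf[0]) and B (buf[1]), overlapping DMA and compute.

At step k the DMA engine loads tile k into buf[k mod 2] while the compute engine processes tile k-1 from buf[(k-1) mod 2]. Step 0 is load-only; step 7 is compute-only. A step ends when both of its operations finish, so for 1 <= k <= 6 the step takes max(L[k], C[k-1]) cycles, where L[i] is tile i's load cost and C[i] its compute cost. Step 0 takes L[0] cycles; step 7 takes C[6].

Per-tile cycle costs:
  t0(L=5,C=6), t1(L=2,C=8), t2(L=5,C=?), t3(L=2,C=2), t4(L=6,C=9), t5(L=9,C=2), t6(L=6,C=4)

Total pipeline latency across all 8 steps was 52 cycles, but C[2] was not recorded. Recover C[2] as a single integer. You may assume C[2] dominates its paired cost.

C[2] = 8

step 0 → dur = L[0]=5 = 5
step 1 → dur = max(L[1]=2, C[0]=6) = 6
step 2 → dur = max(L[2]=5, C[1]=8) = 8
step 3 → dur = max(L[3]=2, C[2]=?) = C[2]  (unknown; binding)
step 4 → dur = max(L[4]=6, C[3]=2) = 6
step 5 → dur = max(L[5]=9, C[4]=9) = 9
step 6 → dur = max(L[6]=6, C[5]=2) = 6
step 7 → dur = C[6]=4 = 4
sum of known step durations = 44
dur[3] = total - known = 52 - 44 = 8
C[2] is the binding max in step 3, so C[2] = dur[3] = 8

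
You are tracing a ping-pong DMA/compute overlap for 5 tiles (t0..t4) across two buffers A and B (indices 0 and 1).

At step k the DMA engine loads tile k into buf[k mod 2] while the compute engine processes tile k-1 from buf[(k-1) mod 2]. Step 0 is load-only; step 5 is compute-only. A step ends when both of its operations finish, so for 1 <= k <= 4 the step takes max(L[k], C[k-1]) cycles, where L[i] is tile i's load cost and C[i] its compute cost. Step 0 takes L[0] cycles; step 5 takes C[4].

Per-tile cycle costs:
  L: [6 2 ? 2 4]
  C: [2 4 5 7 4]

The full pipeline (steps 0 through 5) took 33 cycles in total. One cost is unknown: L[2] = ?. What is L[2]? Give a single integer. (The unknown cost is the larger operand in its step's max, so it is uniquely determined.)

L[2] = 9

step 0: dur = L[0]=6 = 6
step 1: dur = max(L[1]=2, C[0]=2) = 2
step 2: dur = max(L[2]=?, C[1]=4) = L[2]  (unknown; binding)
step 3: dur = max(L[3]=2, C[2]=5) = 5
step 4: dur = max(L[4]=4, C[3]=7) = 7
step 5: dur = C[4]=4 = 4
sum of known step durations = 24
dur[2] = total - known = 33 - 24 = 9
L[2] is the binding max in step 2, so L[2] = dur[2] = 9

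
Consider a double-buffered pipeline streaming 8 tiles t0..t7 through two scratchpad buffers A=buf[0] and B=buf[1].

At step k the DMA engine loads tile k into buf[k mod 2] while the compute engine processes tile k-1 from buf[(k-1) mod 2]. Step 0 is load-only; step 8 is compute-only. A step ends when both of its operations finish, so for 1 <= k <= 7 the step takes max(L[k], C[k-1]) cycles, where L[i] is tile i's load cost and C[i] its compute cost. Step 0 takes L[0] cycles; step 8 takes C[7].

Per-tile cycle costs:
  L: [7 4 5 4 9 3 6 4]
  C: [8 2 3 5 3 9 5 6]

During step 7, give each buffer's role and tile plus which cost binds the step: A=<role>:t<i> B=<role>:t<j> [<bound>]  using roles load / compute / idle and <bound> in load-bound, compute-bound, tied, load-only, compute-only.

step 7: A=compute:t6 B=load:t7 [compute-bound]

k=0 load=t0/7c comp=- wait=7 total=7
k=1 load=t1/4c comp=t0/8c wait=8 total=15
k=2 load=t2/5c comp=t1/2c wait=5 total=20
k=3 load=t3/4c comp=t2/3c wait=4 total=24
k=4 load=t4/9c comp=t3/5c wait=9 total=33
k=5 load=t5/3c comp=t4/3c wait=3 total=36
k=6 load=t6/6c comp=t5/9c wait=9 total=45
k=7 load=t7/4c comp=t6/5c wait=5 total=50
k=8 load=- comp=t7/6c wait=6 total=56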